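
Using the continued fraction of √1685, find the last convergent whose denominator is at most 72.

√1685 = [41; 20, 1, 1, 20, 82, …] (period length 5).
Convergents:
  p_0/q_0 = 41/1
  p_1/q_1 = 821/20
  p_2/q_2 = 862/21
  p_3/q_3 = 1683/41
  p_4/q_4 = 34522/841
q_3 = 41 ≤ 72 < 841 = q_4, so the answer is 1683/41.

1683/41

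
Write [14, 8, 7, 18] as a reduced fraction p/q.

14603/1034

Fold from the inside: start with 18/1.
  7 + 1/18 = 127/18
  8 + 18/127 = 1034/127
  14 + 127/1034 = 14603/1034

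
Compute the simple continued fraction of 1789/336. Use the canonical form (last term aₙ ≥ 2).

[5; 3, 12, 9]

1789 = 5*336 + 109
336 = 3*109 + 9
109 = 12*9 + 1
9 = 9*1 + 0  (stop)
So 1789/336 = [5; 3, 12, 9].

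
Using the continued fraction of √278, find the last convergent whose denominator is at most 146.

√278 = [16; 1, 2, 16, 2, 1, 32, …] (period length 6).
Convergents:
  p_0/q_0 = 16/1
  p_1/q_1 = 17/1
  p_2/q_2 = 50/3
  p_3/q_3 = 817/49
  p_4/q_4 = 1684/101
  p_5/q_5 = 2501/150
q_4 = 101 ≤ 146 < 150 = q_5, so the answer is 1684/101.

1684/101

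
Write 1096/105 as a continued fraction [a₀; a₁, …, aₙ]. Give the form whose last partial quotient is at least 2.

1096 = 10*105 + 46
105 = 2*46 + 13
46 = 3*13 + 7
13 = 1*7 + 6
7 = 1*6 + 1
6 = 6*1 + 0  (stop)
So 1096/105 = [10; 2, 3, 1, 1, 6].

[10; 2, 3, 1, 1, 6]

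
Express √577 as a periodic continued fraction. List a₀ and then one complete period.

[24; 48]

a₀ = ⌊√577⌋ = 24.
With m₀=0, d₀=1 and mₖ₊₁ = dₖaₖ − mₖ, dₖ₊₁ = (n − mₖ₊₁²)/dₖ, aₖ₊₁ = ⌊(a₀+mₖ₊₁)/dₖ₊₁⌋:
  k=1: m=24, d=1, a=48
d=1 and a=2a₀=48 at k=1, so the next step gives (m, d) = (24, 1) again — its k=1 value — and the period has length 1.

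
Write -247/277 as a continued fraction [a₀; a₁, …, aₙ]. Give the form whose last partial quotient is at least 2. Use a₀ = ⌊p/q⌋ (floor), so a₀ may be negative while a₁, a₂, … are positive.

-247 = -1×277 + 30
277 = 9×30 + 7
30 = 4×7 + 2
7 = 3×2 + 1
2 = 2×1 + 0  (stop)
So -247/277 = [-1; 9, 4, 3, 2].

[-1; 9, 4, 3, 2]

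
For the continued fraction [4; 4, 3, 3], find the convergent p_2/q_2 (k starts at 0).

55/13

Using pₖ = aₖpₖ₋₁ + pₖ₋₂, qₖ = aₖqₖ₋₁ + qₖ₋₂ (with p₋₁=1, p₋₂=0, q₋₁=0, q₋₂=1):
  k=0: a=4, p=4, q=1
  k=1: a=4, p=17, q=4
  k=2: a=3, p=55, q=13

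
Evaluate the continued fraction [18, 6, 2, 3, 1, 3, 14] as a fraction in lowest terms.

56717/3124

Fold from the inside: start with 14/1.
  3 + 1/14 = 43/14
  1 + 14/43 = 57/43
  3 + 43/57 = 214/57
  2 + 57/214 = 485/214
  6 + 214/485 = 3124/485
  18 + 485/3124 = 56717/3124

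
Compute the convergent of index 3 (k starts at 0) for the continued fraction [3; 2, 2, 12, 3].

Using pₖ = aₖpₖ₋₁ + pₖ₋₂, qₖ = aₖqₖ₋₁ + qₖ₋₂ (with p₋₁=1, p₋₂=0, q₋₁=0, q₋₂=1):
  k=0: a=3, p=3, q=1
  k=1: a=2, p=7, q=2
  k=2: a=2, p=17, q=5
  k=3: a=12, p=211, q=62

211/62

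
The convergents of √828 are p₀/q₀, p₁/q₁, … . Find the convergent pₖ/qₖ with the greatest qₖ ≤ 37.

√828 = [28; 1, 3, 2, 3, 1, 56, …] (period length 6).
Convergents:
  p_0/q_0 = 28/1
  p_1/q_1 = 29/1
  p_2/q_2 = 115/4
  p_3/q_3 = 259/9
  p_4/q_4 = 892/31
  p_5/q_5 = 1151/40
q_4 = 31 ≤ 37 < 40 = q_5, so the answer is 892/31.

892/31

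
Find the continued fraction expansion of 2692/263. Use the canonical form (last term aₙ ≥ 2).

2692 = 10·263 + 62
263 = 4·62 + 15
62 = 4·15 + 2
15 = 7·2 + 1
2 = 2·1 + 0  (stop)
So 2692/263 = [10; 4, 4, 7, 2].

[10; 4, 4, 7, 2]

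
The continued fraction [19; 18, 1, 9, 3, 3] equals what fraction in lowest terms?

37096/1947

Using pₖ = aₖpₖ₋₁ + pₖ₋₂ and qₖ = aₖqₖ₋₁ + qₖ₋₂:
  k=0: a=19, p=19, q=1
  k=1: a=18, p=343, q=18
  k=2: a=1, p=362, q=19
  k=3: a=9, p=3601, q=189
  k=4: a=3, p=11165, q=586
  k=5: a=3, p=37096, q=1947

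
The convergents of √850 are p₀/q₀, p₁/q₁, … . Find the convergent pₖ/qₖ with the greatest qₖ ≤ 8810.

142421/4885

√850 = [29; 6, 2, 6, 58, …] (period length 4).
Convergents:
  p_0/q_0 = 29/1
  p_1/q_1 = 175/6
  p_2/q_2 = 379/13
  p_3/q_3 = 2449/84
  p_4/q_4 = 142421/4885
  p_5/q_5 = 856975/29394
q_4 = 4885 ≤ 8810 < 29394 = q_5, so the answer is 142421/4885.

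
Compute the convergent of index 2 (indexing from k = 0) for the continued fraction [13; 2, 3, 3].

94/7

Using pₖ = aₖpₖ₋₁ + pₖ₋₂, qₖ = aₖqₖ₋₁ + qₖ₋₂ (with p₋₁=1, p₋₂=0, q₋₁=0, q₋₂=1):
  k=0: a=13, p=13, q=1
  k=1: a=2, p=27, q=2
  k=2: a=3, p=94, q=7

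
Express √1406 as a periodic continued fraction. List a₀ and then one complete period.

[37; 2, 74]

a₀ = ⌊√1406⌋ = 37.
With m₀=0, d₀=1 and mₖ₊₁ = dₖaₖ − mₖ, dₖ₊₁ = (n − mₖ₊₁²)/dₖ, aₖ₊₁ = ⌊(a₀+mₖ₊₁)/dₖ₊₁⌋:
  k=1: m=37, d=37, a=2
  k=2: m=37, d=1, a=74
d=1 and a=2a₀=74 at k=2, so the next step gives (m, d) = (37, 37) again — its k=1 value — and the period has length 2.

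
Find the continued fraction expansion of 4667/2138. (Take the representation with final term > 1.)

4667 = 2·2138 + 391
2138 = 5·391 + 183
391 = 2·183 + 25
183 = 7·25 + 8
25 = 3·8 + 1
8 = 8·1 + 0  (stop)
So 4667/2138 = [2; 5, 2, 7, 3, 8].

[2; 5, 2, 7, 3, 8]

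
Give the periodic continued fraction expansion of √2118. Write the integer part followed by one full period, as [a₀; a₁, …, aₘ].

a₀ = ⌊√2118⌋ = 46.
With m₀=0, d₀=1 and mₖ₊₁ = dₖaₖ − mₖ, dₖ₊₁ = (n − mₖ₊₁²)/dₖ, aₖ₊₁ = ⌊(a₀+mₖ₊₁)/dₖ₊₁⌋:
  k=1: m=46, d=2, a=46
  k=2: m=46, d=1, a=92
d=1 and a=2a₀=92 at k=2, so the next step gives (m, d) = (46, 2) again — its k=1 value — and the period has length 2.

[46; 46, 92]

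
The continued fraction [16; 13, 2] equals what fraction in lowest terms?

Fold from the inside: start with 2/1.
  13 + 1/2 = 27/2
  16 + 2/27 = 434/27

434/27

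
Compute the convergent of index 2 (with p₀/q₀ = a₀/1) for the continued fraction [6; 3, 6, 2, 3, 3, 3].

Using pₖ = aₖpₖ₋₁ + pₖ₋₂, qₖ = aₖqₖ₋₁ + qₖ₋₂ (with p₋₁=1, p₋₂=0, q₋₁=0, q₋₂=1):
  k=0: a=6, p=6, q=1
  k=1: a=3, p=19, q=3
  k=2: a=6, p=120, q=19

120/19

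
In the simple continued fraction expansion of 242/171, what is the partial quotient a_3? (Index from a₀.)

2

242 = 1·171 + 71   →  a_0 = 1
171 = 2·71 + 29   →  a_1 = 2
71 = 2·29 + 13   →  a_2 = 2
29 = 2·13 + 3   →  a_3 = 2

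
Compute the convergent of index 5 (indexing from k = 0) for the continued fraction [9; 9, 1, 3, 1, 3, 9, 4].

1693/186

Using pₖ = aₖpₖ₋₁ + pₖ₋₂, qₖ = aₖqₖ₋₁ + qₖ₋₂ (with p₋₁=1, p₋₂=0, q₋₁=0, q₋₂=1):
  k=0: a=9, p=9, q=1
  k=1: a=9, p=82, q=9
  k=2: a=1, p=91, q=10
  k=3: a=3, p=355, q=39
  k=4: a=1, p=446, q=49
  k=5: a=3, p=1693, q=186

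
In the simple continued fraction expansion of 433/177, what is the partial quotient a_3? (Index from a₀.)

6

433 = 2·177 + 79   →  a_0 = 2
177 = 2·79 + 19   →  a_1 = 2
79 = 4·19 + 3   →  a_2 = 4
19 = 6·3 + 1   →  a_3 = 6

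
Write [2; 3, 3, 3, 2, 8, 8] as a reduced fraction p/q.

Fold from the inside: start with 8/1.
  8 + 1/8 = 65/8
  2 + 8/65 = 138/65
  3 + 65/138 = 479/138
  3 + 138/479 = 1575/479
  3 + 479/1575 = 5204/1575
  2 + 1575/5204 = 11983/5204

11983/5204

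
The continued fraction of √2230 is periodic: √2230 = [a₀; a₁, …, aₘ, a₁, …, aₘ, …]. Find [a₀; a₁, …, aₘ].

[47; 4, 2, 18, 2, 4, 94]

a₀ = ⌊√2230⌋ = 47.
With m₀=0, d₀=1 and mₖ₊₁ = dₖaₖ − mₖ, dₖ₊₁ = (n − mₖ₊₁²)/dₖ, aₖ₊₁ = ⌊(a₀+mₖ₊₁)/dₖ₊₁⌋:
  k=1: m=47, d=21, a=4
  k=2: m=37, d=41, a=2
  k=3: m=45, d=5, a=18
  k=4: m=45, d=41, a=2
  k=5: m=37, d=21, a=4
  k=6: m=47, d=1, a=94
d=1 and a=2a₀=94 at k=6, so the next step gives (m, d) = (47, 21) again — its k=1 value — and the period has length 6.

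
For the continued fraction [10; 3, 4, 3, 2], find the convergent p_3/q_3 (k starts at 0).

433/42

Using pₖ = aₖpₖ₋₁ + pₖ₋₂, qₖ = aₖqₖ₋₁ + qₖ₋₂ (with p₋₁=1, p₋₂=0, q₋₁=0, q₋₂=1):
  k=0: a=10, p=10, q=1
  k=1: a=3, p=31, q=3
  k=2: a=4, p=134, q=13
  k=3: a=3, p=433, q=42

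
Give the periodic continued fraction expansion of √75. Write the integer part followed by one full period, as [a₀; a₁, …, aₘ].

[8; 1, 1, 1, 16]

a₀ = ⌊√75⌋ = 8.
With m₀=0, d₀=1 and mₖ₊₁ = dₖaₖ − mₖ, dₖ₊₁ = (n − mₖ₊₁²)/dₖ, aₖ₊₁ = ⌊(a₀+mₖ₊₁)/dₖ₊₁⌋:
  k=1: m=8, d=11, a=1
  k=2: m=3, d=6, a=1
  k=3: m=3, d=11, a=1
  k=4: m=8, d=1, a=16
d=1 and a=2a₀=16 at k=4, so the next step gives (m, d) = (8, 11) again — its k=1 value — and the period has length 4.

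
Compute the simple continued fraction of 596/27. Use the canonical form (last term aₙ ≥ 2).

596 = 22×27 + 2
27 = 13×2 + 1
2 = 2×1 + 0  (stop)
So 596/27 = [22; 13, 2].

[22; 13, 2]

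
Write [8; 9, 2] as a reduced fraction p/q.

Using pₖ = aₖpₖ₋₁ + pₖ₋₂ and qₖ = aₖqₖ₋₁ + qₖ₋₂:
  k=0: a=8, p=8, q=1
  k=1: a=9, p=73, q=9
  k=2: a=2, p=154, q=19

154/19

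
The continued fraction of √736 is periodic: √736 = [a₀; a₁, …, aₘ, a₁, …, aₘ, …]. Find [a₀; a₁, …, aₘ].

[27; 7, 1, 2, 1, 2, 1, 7, 54]

a₀ = ⌊√736⌋ = 27.
With m₀=0, d₀=1 and mₖ₊₁ = dₖaₖ − mₖ, dₖ₊₁ = (n − mₖ₊₁²)/dₖ, aₖ₊₁ = ⌊(a₀+mₖ₊₁)/dₖ₊₁⌋:
  k=1: m=27, d=7, a=7
  k=2: m=22, d=36, a=1
  k=3: m=14, d=15, a=2
  k=4: m=16, d=32, a=1
  k=5: m=16, d=15, a=2
  k=6: m=14, d=36, a=1
  k=7: m=22, d=7, a=7
  k=8: m=27, d=1, a=54
d=1 and a=2a₀=54 at k=8, so the next step gives (m, d) = (27, 7) again — its k=1 value — and the period has length 8.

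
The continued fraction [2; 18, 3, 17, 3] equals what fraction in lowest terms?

5987/2914

Fold from the inside: start with 3/1.
  17 + 1/3 = 52/3
  3 + 3/52 = 159/52
  18 + 52/159 = 2914/159
  2 + 159/2914 = 5987/2914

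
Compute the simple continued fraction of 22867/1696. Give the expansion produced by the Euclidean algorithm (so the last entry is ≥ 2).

22867 = 13*1696 + 819
1696 = 2*819 + 58
819 = 14*58 + 7
58 = 8*7 + 2
7 = 3*2 + 1
2 = 2*1 + 0  (stop)
So 22867/1696 = [13; 2, 14, 8, 3, 2].

[13; 2, 14, 8, 3, 2]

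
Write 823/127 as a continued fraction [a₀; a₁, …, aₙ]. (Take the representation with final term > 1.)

[6; 2, 12, 5]

823 = 6×127 + 61
127 = 2×61 + 5
61 = 12×5 + 1
5 = 5×1 + 0  (stop)
So 823/127 = [6; 2, 12, 5].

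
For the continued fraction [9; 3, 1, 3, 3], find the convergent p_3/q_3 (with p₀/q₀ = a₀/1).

Using pₖ = aₖpₖ₋₁ + pₖ₋₂, qₖ = aₖqₖ₋₁ + qₖ₋₂ (with p₋₁=1, p₋₂=0, q₋₁=0, q₋₂=1):
  k=0: a=9, p=9, q=1
  k=1: a=3, p=28, q=3
  k=2: a=1, p=37, q=4
  k=3: a=3, p=139, q=15

139/15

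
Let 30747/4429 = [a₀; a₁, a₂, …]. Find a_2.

16

30747 = 6·4429 + 4173   →  a_0 = 6
4429 = 1·4173 + 256   →  a_1 = 1
4173 = 16·256 + 77   →  a_2 = 16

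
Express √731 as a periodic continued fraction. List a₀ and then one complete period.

[27; 27, 54]

a₀ = ⌊√731⌋ = 27.
With m₀=0, d₀=1 and mₖ₊₁ = dₖaₖ − mₖ, dₖ₊₁ = (n − mₖ₊₁²)/dₖ, aₖ₊₁ = ⌊(a₀+mₖ₊₁)/dₖ₊₁⌋:
  k=1: m=27, d=2, a=27
  k=2: m=27, d=1, a=54
d=1 and a=2a₀=54 at k=2, so the next step gives (m, d) = (27, 2) again — its k=1 value — and the period has length 2.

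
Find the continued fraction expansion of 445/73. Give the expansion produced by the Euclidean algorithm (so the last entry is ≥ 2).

[6; 10, 2, 3]

445 = 6×73 + 7
73 = 10×7 + 3
7 = 2×3 + 1
3 = 3×1 + 0  (stop)
So 445/73 = [6; 10, 2, 3].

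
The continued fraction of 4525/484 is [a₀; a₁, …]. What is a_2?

1

4525 = 9·484 + 169   →  a_0 = 9
484 = 2·169 + 146   →  a_1 = 2
169 = 1·146 + 23   →  a_2 = 1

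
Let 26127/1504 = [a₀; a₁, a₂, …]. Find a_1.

2

26127 = 17·1504 + 559   →  a_0 = 17
1504 = 2·559 + 386   →  a_1 = 2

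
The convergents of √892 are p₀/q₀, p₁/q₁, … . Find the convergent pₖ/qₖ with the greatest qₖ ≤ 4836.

√892 = [29; 1, 6, 2, 14, 2, 6, 1, 58, …] (period length 8).
Convergents:
  p_0/q_0 = 29/1
  p_1/q_1 = 30/1
  p_2/q_2 = 209/7
  p_3/q_3 = 448/15
  p_4/q_4 = 6481/217
  p_5/q_5 = 13410/449
  p_6/q_6 = 86941/2911
  p_7/q_7 = 100351/3360
  p_8/q_8 = 5907299/197791
q_7 = 3360 ≤ 4836 < 197791 = q_8, so the answer is 100351/3360.

100351/3360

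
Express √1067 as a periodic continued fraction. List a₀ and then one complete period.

[32; 1, 1, 1, 64]

a₀ = ⌊√1067⌋ = 32.
With m₀=0, d₀=1 and mₖ₊₁ = dₖaₖ − mₖ, dₖ₊₁ = (n − mₖ₊₁²)/dₖ, aₖ₊₁ = ⌊(a₀+mₖ₊₁)/dₖ₊₁⌋:
  k=1: m=32, d=43, a=1
  k=2: m=11, d=22, a=1
  k=3: m=11, d=43, a=1
  k=4: m=32, d=1, a=64
d=1 and a=2a₀=64 at k=4, so the next step gives (m, d) = (32, 43) again — its k=1 value — and the period has length 4.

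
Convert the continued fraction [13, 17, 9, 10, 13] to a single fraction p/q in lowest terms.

266327/20395

Using pₖ = aₖpₖ₋₁ + pₖ₋₂ and qₖ = aₖqₖ₋₁ + qₖ₋₂:
  k=0: a=13, p=13, q=1
  k=1: a=17, p=222, q=17
  k=2: a=9, p=2011, q=154
  k=3: a=10, p=20332, q=1557
  k=4: a=13, p=266327, q=20395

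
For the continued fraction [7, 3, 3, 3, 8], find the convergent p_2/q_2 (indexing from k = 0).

73/10

Using pₖ = aₖpₖ₋₁ + pₖ₋₂, qₖ = aₖqₖ₋₁ + qₖ₋₂ (with p₋₁=1, p₋₂=0, q₋₁=0, q₋₂=1):
  k=0: a=7, p=7, q=1
  k=1: a=3, p=22, q=3
  k=2: a=3, p=73, q=10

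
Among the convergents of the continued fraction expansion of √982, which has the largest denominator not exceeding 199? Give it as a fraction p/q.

√982 = [31; 2, 1, 30, 1, 2, 62, …] (period length 6).
Convergents:
  p_0/q_0 = 31/1
  p_1/q_1 = 63/2
  p_2/q_2 = 94/3
  p_3/q_3 = 2883/92
  p_4/q_4 = 2977/95
  p_5/q_5 = 8837/282
q_4 = 95 ≤ 199 < 282 = q_5, so the answer is 2977/95.

2977/95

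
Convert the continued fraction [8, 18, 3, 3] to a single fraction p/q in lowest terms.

1474/183

Fold from the inside: start with 3/1.
  3 + 1/3 = 10/3
  18 + 3/10 = 183/10
  8 + 10/183 = 1474/183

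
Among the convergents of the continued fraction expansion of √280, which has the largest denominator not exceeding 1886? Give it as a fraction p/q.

√280 = [16; 1, 2, 1, 2, 1, 32, …] (period length 6).
Convergents:
  p_0/q_0 = 16/1
  p_1/q_1 = 17/1
  p_2/q_2 = 50/3
  p_3/q_3 = 67/4
  p_4/q_4 = 184/11
  p_5/q_5 = 251/15
  p_6/q_6 = 8216/491
  p_7/q_7 = 8467/506
  p_8/q_8 = 25150/1503
  p_9/q_9 = 33617/2009
q_8 = 1503 ≤ 1886 < 2009 = q_9, so the answer is 25150/1503.

25150/1503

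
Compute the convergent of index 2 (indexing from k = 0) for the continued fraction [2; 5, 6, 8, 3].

Using pₖ = aₖpₖ₋₁ + pₖ₋₂, qₖ = aₖqₖ₋₁ + qₖ₋₂ (with p₋₁=1, p₋₂=0, q₋₁=0, q₋₂=1):
  k=0: a=2, p=2, q=1
  k=1: a=5, p=11, q=5
  k=2: a=6, p=68, q=31

68/31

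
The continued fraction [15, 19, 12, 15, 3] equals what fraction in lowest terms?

Fold from the inside: start with 3/1.
  15 + 1/3 = 46/3
  12 + 3/46 = 555/46
  19 + 46/555 = 10591/555
  15 + 555/10591 = 159420/10591

159420/10591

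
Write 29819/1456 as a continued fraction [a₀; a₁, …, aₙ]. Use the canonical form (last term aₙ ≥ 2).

29819 = 20×1456 + 699
1456 = 2×699 + 58
699 = 12×58 + 3
58 = 19×3 + 1
3 = 3×1 + 0  (stop)
So 29819/1456 = [20; 2, 12, 19, 3].

[20; 2, 12, 19, 3]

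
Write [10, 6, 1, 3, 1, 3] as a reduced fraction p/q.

Using pₖ = aₖpₖ₋₁ + pₖ₋₂ and qₖ = aₖqₖ₋₁ + qₖ₋₂:
  k=0: a=10, p=10, q=1
  k=1: a=6, p=61, q=6
  k=2: a=1, p=71, q=7
  k=3: a=3, p=274, q=27
  k=4: a=1, p=345, q=34
  k=5: a=3, p=1309, q=129

1309/129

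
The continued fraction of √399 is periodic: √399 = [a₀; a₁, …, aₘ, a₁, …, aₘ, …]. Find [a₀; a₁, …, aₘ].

a₀ = ⌊√399⌋ = 19.
With m₀=0, d₀=1 and mₖ₊₁ = dₖaₖ − mₖ, dₖ₊₁ = (n − mₖ₊₁²)/dₖ, aₖ₊₁ = ⌊(a₀+mₖ₊₁)/dₖ₊₁⌋:
  k=1: m=19, d=38, a=1
  k=2: m=19, d=1, a=38
d=1 and a=2a₀=38 at k=2, so the next step gives (m, d) = (19, 38) again — its k=1 value — and the period has length 2.

[19; 1, 38]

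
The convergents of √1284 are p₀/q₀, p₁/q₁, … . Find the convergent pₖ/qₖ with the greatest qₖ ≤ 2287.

√1284 = [35; 1, 4, 1, 70, …] (period length 4).
Convergents:
  p_0/q_0 = 35/1
  p_1/q_1 = 36/1
  p_2/q_2 = 179/5
  p_3/q_3 = 215/6
  p_4/q_4 = 15229/425
  p_5/q_5 = 15444/431
  p_6/q_6 = 77005/2149
  p_7/q_7 = 92449/2580
q_6 = 2149 ≤ 2287 < 2580 = q_7, so the answer is 77005/2149.

77005/2149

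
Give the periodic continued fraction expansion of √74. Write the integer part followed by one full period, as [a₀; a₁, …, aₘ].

[8; 1, 1, 1, 1, 16]

a₀ = ⌊√74⌋ = 8.
With m₀=0, d₀=1 and mₖ₊₁ = dₖaₖ − mₖ, dₖ₊₁ = (n − mₖ₊₁²)/dₖ, aₖ₊₁ = ⌊(a₀+mₖ₊₁)/dₖ₊₁⌋:
  k=1: m=8, d=10, a=1
  k=2: m=2, d=7, a=1
  k=3: m=5, d=7, a=1
  k=4: m=2, d=10, a=1
  k=5: m=8, d=1, a=16
d=1 and a=2a₀=16 at k=5, so the next step gives (m, d) = (8, 10) again — its k=1 value — and the period has length 5.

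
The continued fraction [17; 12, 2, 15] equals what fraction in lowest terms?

6610/387

Fold from the inside: start with 15/1.
  2 + 1/15 = 31/15
  12 + 15/31 = 387/31
  17 + 31/387 = 6610/387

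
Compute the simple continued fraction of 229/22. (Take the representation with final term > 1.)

229 = 10*22 + 9
22 = 2*9 + 4
9 = 2*4 + 1
4 = 4*1 + 0  (stop)
So 229/22 = [10; 2, 2, 4].

[10; 2, 2, 4]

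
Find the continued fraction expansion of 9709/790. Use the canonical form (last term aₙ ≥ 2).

9709 = 12·790 + 229
790 = 3·229 + 103
229 = 2·103 + 23
103 = 4·23 + 11
23 = 2·11 + 1
11 = 11·1 + 0  (stop)
So 9709/790 = [12; 3, 2, 4, 2, 11].

[12; 3, 2, 4, 2, 11]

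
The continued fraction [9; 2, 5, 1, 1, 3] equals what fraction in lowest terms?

804/85

Using pₖ = aₖpₖ₋₁ + pₖ₋₂ and qₖ = aₖqₖ₋₁ + qₖ₋₂:
  k=0: a=9, p=9, q=1
  k=1: a=2, p=19, q=2
  k=2: a=5, p=104, q=11
  k=3: a=1, p=123, q=13
  k=4: a=1, p=227, q=24
  k=5: a=3, p=804, q=85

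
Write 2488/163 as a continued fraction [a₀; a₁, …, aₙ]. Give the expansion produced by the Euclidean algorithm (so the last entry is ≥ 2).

2488 = 15·163 + 43
163 = 3·43 + 34
43 = 1·34 + 9
34 = 3·9 + 7
9 = 1·7 + 2
7 = 3·2 + 1
2 = 2·1 + 0  (stop)
So 2488/163 = [15; 3, 1, 3, 1, 3, 2].

[15; 3, 1, 3, 1, 3, 2]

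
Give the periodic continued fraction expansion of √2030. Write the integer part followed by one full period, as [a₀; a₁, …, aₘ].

a₀ = ⌊√2030⌋ = 45.
With m₀=0, d₀=1 and mₖ₊₁ = dₖaₖ − mₖ, dₖ₊₁ = (n − mₖ₊₁²)/dₖ, aₖ₊₁ = ⌊(a₀+mₖ₊₁)/dₖ₊₁⌋:
  k=1: m=45, d=5, a=18
  k=2: m=45, d=1, a=90
d=1 and a=2a₀=90 at k=2, so the next step gives (m, d) = (45, 5) again — its k=1 value — and the period has length 2.

[45; 18, 90]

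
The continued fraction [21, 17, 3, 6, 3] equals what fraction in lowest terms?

21879/1039

Fold from the inside: start with 3/1.
  6 + 1/3 = 19/3
  3 + 3/19 = 60/19
  17 + 19/60 = 1039/60
  21 + 60/1039 = 21879/1039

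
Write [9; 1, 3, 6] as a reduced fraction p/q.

244/25

Fold from the inside: start with 6/1.
  3 + 1/6 = 19/6
  1 + 6/19 = 25/19
  9 + 19/25 = 244/25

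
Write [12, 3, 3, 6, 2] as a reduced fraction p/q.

Using pₖ = aₖpₖ₋₁ + pₖ₋₂ and qₖ = aₖqₖ₋₁ + qₖ₋₂:
  k=0: a=12, p=12, q=1
  k=1: a=3, p=37, q=3
  k=2: a=3, p=123, q=10
  k=3: a=6, p=775, q=63
  k=4: a=2, p=1673, q=136

1673/136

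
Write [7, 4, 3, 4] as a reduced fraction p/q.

405/56

Using pₖ = aₖpₖ₋₁ + pₖ₋₂ and qₖ = aₖqₖ₋₁ + qₖ₋₂:
  k=0: a=7, p=7, q=1
  k=1: a=4, p=29, q=4
  k=2: a=3, p=94, q=13
  k=3: a=4, p=405, q=56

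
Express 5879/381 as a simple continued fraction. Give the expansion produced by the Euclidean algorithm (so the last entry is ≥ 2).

5879 = 15×381 + 164
381 = 2×164 + 53
164 = 3×53 + 5
53 = 10×5 + 3
5 = 1×3 + 2
3 = 1×2 + 1
2 = 2×1 + 0  (stop)
So 5879/381 = [15; 2, 3, 10, 1, 1, 2].

[15; 2, 3, 10, 1, 1, 2]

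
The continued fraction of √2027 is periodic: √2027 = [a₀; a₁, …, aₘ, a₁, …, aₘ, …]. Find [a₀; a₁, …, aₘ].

a₀ = ⌊√2027⌋ = 45.
With m₀=0, d₀=1 and mₖ₊₁ = dₖaₖ − mₖ, dₖ₊₁ = (n − mₖ₊₁²)/dₖ, aₖ₊₁ = ⌊(a₀+mₖ₊₁)/dₖ₊₁⌋:
  k=1: m=45, d=2, a=45
  k=2: m=45, d=1, a=90
d=1 and a=2a₀=90 at k=2, so the next step gives (m, d) = (45, 2) again — its k=1 value — and the period has length 2.

[45; 45, 90]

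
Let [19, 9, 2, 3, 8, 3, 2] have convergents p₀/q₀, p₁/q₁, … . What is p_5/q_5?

32614/1707

Using pₖ = aₖpₖ₋₁ + pₖ₋₂, qₖ = aₖqₖ₋₁ + qₖ₋₂ (with p₋₁=1, p₋₂=0, q₋₁=0, q₋₂=1):
  k=0: a=19, p=19, q=1
  k=1: a=9, p=172, q=9
  k=2: a=2, p=363, q=19
  k=3: a=3, p=1261, q=66
  k=4: a=8, p=10451, q=547
  k=5: a=3, p=32614, q=1707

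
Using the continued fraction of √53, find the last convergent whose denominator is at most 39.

182/25

√53 = [7; 3, 1, 1, 3, 14, …] (period length 5).
Convergents:
  p_0/q_0 = 7/1
  p_1/q_1 = 22/3
  p_2/q_2 = 29/4
  p_3/q_3 = 51/7
  p_4/q_4 = 182/25
  p_5/q_5 = 2599/357
q_4 = 25 ≤ 39 < 357 = q_5, so the answer is 182/25.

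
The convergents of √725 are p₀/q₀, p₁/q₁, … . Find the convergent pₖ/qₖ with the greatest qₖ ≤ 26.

√725 = [26; 1, 12, 2, 12, 1, 52, …] (period length 6).
Convergents:
  p_0/q_0 = 26/1
  p_1/q_1 = 27/1
  p_2/q_2 = 350/13
  p_3/q_3 = 727/27
q_2 = 13 ≤ 26 < 27 = q_3, so the answer is 350/13.

350/13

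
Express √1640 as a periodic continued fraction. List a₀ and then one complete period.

a₀ = ⌊√1640⌋ = 40.
With m₀=0, d₀=1 and mₖ₊₁ = dₖaₖ − mₖ, dₖ₊₁ = (n − mₖ₊₁²)/dₖ, aₖ₊₁ = ⌊(a₀+mₖ₊₁)/dₖ₊₁⌋:
  k=1: m=40, d=40, a=2
  k=2: m=40, d=1, a=80
d=1 and a=2a₀=80 at k=2, so the next step gives (m, d) = (40, 40) again — its k=1 value — and the period has length 2.

[40; 2, 80]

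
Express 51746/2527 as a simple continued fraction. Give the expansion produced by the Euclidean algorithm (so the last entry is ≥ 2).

51746 = 20×2527 + 1206
2527 = 2×1206 + 115
1206 = 10×115 + 56
115 = 2×56 + 3
56 = 18×3 + 2
3 = 1×2 + 1
2 = 2×1 + 0  (stop)
So 51746/2527 = [20; 2, 10, 2, 18, 1, 2].

[20; 2, 10, 2, 18, 1, 2]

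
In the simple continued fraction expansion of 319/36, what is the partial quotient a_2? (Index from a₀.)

319 = 8·36 + 31   →  a_0 = 8
36 = 1·31 + 5   →  a_1 = 1
31 = 6·5 + 1   →  a_2 = 6

6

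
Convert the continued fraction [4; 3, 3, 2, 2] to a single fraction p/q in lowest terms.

Fold from the inside: start with 2/1.
  2 + 1/2 = 5/2
  3 + 2/5 = 17/5
  3 + 5/17 = 56/17
  4 + 17/56 = 241/56

241/56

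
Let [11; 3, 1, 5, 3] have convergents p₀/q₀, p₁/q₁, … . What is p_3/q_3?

Using pₖ = aₖpₖ₋₁ + pₖ₋₂, qₖ = aₖqₖ₋₁ + qₖ₋₂ (with p₋₁=1, p₋₂=0, q₋₁=0, q₋₂=1):
  k=0: a=11, p=11, q=1
  k=1: a=3, p=34, q=3
  k=2: a=1, p=45, q=4
  k=3: a=5, p=259, q=23

259/23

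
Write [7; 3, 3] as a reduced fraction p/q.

73/10

Using pₖ = aₖpₖ₋₁ + pₖ₋₂ and qₖ = aₖqₖ₋₁ + qₖ₋₂:
  k=0: a=7, p=7, q=1
  k=1: a=3, p=22, q=3
  k=2: a=3, p=73, q=10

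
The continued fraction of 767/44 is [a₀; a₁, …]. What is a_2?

767 = 17·44 + 19   →  a_0 = 17
44 = 2·19 + 6   →  a_1 = 2
19 = 3·6 + 1   →  a_2 = 3

3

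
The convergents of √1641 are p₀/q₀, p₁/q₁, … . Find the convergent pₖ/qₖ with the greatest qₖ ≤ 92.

2228/55

√1641 = [40; 1, 1, 26, 1, 1, 80, …] (period length 6).
Convergents:
  p_0/q_0 = 40/1
  p_1/q_1 = 41/1
  p_2/q_2 = 81/2
  p_3/q_3 = 2147/53
  p_4/q_4 = 2228/55
  p_5/q_5 = 4375/108
q_4 = 55 ≤ 92 < 108 = q_5, so the answer is 2228/55.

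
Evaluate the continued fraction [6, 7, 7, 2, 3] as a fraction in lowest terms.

2278/371

Using pₖ = aₖpₖ₋₁ + pₖ₋₂ and qₖ = aₖqₖ₋₁ + qₖ₋₂:
  k=0: a=6, p=6, q=1
  k=1: a=7, p=43, q=7
  k=2: a=7, p=307, q=50
  k=3: a=2, p=657, q=107
  k=4: a=3, p=2278, q=371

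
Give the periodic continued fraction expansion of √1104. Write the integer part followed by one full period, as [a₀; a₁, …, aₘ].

[33; 4, 2, 2, 2, 4, 66]

a₀ = ⌊√1104⌋ = 33.
With m₀=0, d₀=1 and mₖ₊₁ = dₖaₖ − mₖ, dₖ₊₁ = (n − mₖ₊₁²)/dₖ, aₖ₊₁ = ⌊(a₀+mₖ₊₁)/dₖ₊₁⌋:
  k=1: m=33, d=15, a=4
  k=2: m=27, d=25, a=2
  k=3: m=23, d=23, a=2
  k=4: m=23, d=25, a=2
  k=5: m=27, d=15, a=4
  k=6: m=33, d=1, a=66
d=1 and a=2a₀=66 at k=6, so the next step gives (m, d) = (33, 15) again — its k=1 value — and the period has length 6.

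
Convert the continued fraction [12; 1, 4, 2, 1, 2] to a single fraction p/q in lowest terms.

551/43

Fold from the inside: start with 2/1.
  1 + 1/2 = 3/2
  2 + 2/3 = 8/3
  4 + 3/8 = 35/8
  1 + 8/35 = 43/35
  12 + 35/43 = 551/43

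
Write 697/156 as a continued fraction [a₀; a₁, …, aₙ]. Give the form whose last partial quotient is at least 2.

697 = 4*156 + 73
156 = 2*73 + 10
73 = 7*10 + 3
10 = 3*3 + 1
3 = 3*1 + 0  (stop)
So 697/156 = [4; 2, 7, 3, 3].

[4; 2, 7, 3, 3]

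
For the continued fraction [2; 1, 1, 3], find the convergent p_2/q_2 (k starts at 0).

5/2

Using pₖ = aₖpₖ₋₁ + pₖ₋₂, qₖ = aₖqₖ₋₁ + qₖ₋₂ (with p₋₁=1, p₋₂=0, q₋₁=0, q₋₂=1):
  k=0: a=2, p=2, q=1
  k=1: a=1, p=3, q=1
  k=2: a=1, p=5, q=2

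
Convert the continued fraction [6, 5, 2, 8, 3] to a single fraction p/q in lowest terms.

Using pₖ = aₖpₖ₋₁ + pₖ₋₂ and qₖ = aₖqₖ₋₁ + qₖ₋₂:
  k=0: a=6, p=6, q=1
  k=1: a=5, p=31, q=5
  k=2: a=2, p=68, q=11
  k=3: a=8, p=575, q=93
  k=4: a=3, p=1793, q=290

1793/290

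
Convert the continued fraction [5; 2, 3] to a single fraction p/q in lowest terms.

38/7

Fold from the inside: start with 3/1.
  2 + 1/3 = 7/3
  5 + 3/7 = 38/7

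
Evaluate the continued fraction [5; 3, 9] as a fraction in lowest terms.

Fold from the inside: start with 9/1.
  3 + 1/9 = 28/9
  5 + 9/28 = 149/28

149/28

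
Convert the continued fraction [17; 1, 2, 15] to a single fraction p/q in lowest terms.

813/46

Fold from the inside: start with 15/1.
  2 + 1/15 = 31/15
  1 + 15/31 = 46/31
  17 + 31/46 = 813/46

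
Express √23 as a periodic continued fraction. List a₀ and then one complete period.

[4; 1, 3, 1, 8]

a₀ = ⌊√23⌋ = 4.
With m₀=0, d₀=1 and mₖ₊₁ = dₖaₖ − mₖ, dₖ₊₁ = (n − mₖ₊₁²)/dₖ, aₖ₊₁ = ⌊(a₀+mₖ₊₁)/dₖ₊₁⌋:
  k=1: m=4, d=7, a=1
  k=2: m=3, d=2, a=3
  k=3: m=3, d=7, a=1
  k=4: m=4, d=1, a=8
d=1 and a=2a₀=8 at k=4, so the next step gives (m, d) = (4, 7) again — its k=1 value — and the period has length 4.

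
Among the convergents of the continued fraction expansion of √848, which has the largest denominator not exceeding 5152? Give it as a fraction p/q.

√848 = [29; 8, 3, 3, 3, 8, 58, …] (period length 6).
Convergents:
  p_0/q_0 = 29/1
  p_1/q_1 = 233/8
  p_2/q_2 = 728/25
  p_3/q_3 = 2417/83
  p_4/q_4 = 7979/274
  p_5/q_5 = 66249/2275
  p_6/q_6 = 3850421/132224
q_5 = 2275 ≤ 5152 < 132224 = q_6, so the answer is 66249/2275.

66249/2275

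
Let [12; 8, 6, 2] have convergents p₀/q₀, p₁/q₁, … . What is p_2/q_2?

Using pₖ = aₖpₖ₋₁ + pₖ₋₂, qₖ = aₖqₖ₋₁ + qₖ₋₂ (with p₋₁=1, p₋₂=0, q₋₁=0, q₋₂=1):
  k=0: a=12, p=12, q=1
  k=1: a=8, p=97, q=8
  k=2: a=6, p=594, q=49

594/49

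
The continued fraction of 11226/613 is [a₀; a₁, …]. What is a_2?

11226 = 18·613 + 192   →  a_0 = 18
613 = 3·192 + 37   →  a_1 = 3
192 = 5·37 + 7   →  a_2 = 5

5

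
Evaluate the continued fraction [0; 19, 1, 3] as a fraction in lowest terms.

Using pₖ = aₖpₖ₋₁ + pₖ₋₂ and qₖ = aₖqₖ₋₁ + qₖ₋₂:
  k=0: a=0, p=0, q=1
  k=1: a=19, p=1, q=19
  k=2: a=1, p=1, q=20
  k=3: a=3, p=4, q=79

4/79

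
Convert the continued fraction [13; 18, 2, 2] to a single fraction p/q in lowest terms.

Using pₖ = aₖpₖ₋₁ + pₖ₋₂ and qₖ = aₖqₖ₋₁ + qₖ₋₂:
  k=0: a=13, p=13, q=1
  k=1: a=18, p=235, q=18
  k=2: a=2, p=483, q=37
  k=3: a=2, p=1201, q=92

1201/92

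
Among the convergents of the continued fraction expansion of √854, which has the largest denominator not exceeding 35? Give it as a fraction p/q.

√854 = [29; 4, 2, 11, 4, 11, 2, 4, 58, …] (period length 8).
Convergents:
  p_0/q_0 = 29/1
  p_1/q_1 = 117/4
  p_2/q_2 = 263/9
  p_3/q_3 = 3010/103
q_2 = 9 ≤ 35 < 103 = q_3, so the answer is 263/9.

263/9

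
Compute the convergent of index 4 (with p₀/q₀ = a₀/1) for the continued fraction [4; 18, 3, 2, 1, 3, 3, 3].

742/183

Using pₖ = aₖpₖ₋₁ + pₖ₋₂, qₖ = aₖqₖ₋₁ + qₖ₋₂ (with p₋₁=1, p₋₂=0, q₋₁=0, q₋₂=1):
  k=0: a=4, p=4, q=1
  k=1: a=18, p=73, q=18
  k=2: a=3, p=223, q=55
  k=3: a=2, p=519, q=128
  k=4: a=1, p=742, q=183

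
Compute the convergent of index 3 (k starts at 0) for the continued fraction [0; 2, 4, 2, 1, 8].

Using pₖ = aₖpₖ₋₁ + pₖ₋₂, qₖ = aₖqₖ₋₁ + qₖ₋₂ (with p₋₁=1, p₋₂=0, q₋₁=0, q₋₂=1):
  k=0: a=0, p=0, q=1
  k=1: a=2, p=1, q=2
  k=2: a=4, p=4, q=9
  k=3: a=2, p=9, q=20

9/20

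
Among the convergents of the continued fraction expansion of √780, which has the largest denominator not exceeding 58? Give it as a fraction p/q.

391/14

√780 = [27; 1, 12, 1, 54, …] (period length 4).
Convergents:
  p_0/q_0 = 27/1
  p_1/q_1 = 28/1
  p_2/q_2 = 363/13
  p_3/q_3 = 391/14
  p_4/q_4 = 21477/769
q_3 = 14 ≤ 58 < 769 = q_4, so the answer is 391/14.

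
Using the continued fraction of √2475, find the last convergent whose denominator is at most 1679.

79201/1592

√2475 = [49; 1, 2, 1, 98, …] (period length 4).
Convergents:
  p_0/q_0 = 49/1
  p_1/q_1 = 50/1
  p_2/q_2 = 149/3
  p_3/q_3 = 199/4
  p_4/q_4 = 19651/395
  p_5/q_5 = 19850/399
  p_6/q_6 = 59351/1193
  p_7/q_7 = 79201/1592
  p_8/q_8 = 7821049/157209
q_7 = 1592 ≤ 1679 < 157209 = q_8, so the answer is 79201/1592.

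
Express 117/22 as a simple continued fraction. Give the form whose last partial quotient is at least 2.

117 = 5·22 + 7
22 = 3·7 + 1
7 = 7·1 + 0  (stop)
So 117/22 = [5; 3, 7].

[5; 3, 7]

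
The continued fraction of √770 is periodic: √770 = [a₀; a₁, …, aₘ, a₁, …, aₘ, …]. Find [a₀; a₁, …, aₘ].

a₀ = ⌊√770⌋ = 27.
With m₀=0, d₀=1 and mₖ₊₁ = dₖaₖ − mₖ, dₖ₊₁ = (n − mₖ₊₁²)/dₖ, aₖ₊₁ = ⌊(a₀+mₖ₊₁)/dₖ₊₁⌋:
  k=1: m=27, d=41, a=1
  k=2: m=14, d=14, a=2
  k=3: m=14, d=41, a=1
  k=4: m=27, d=1, a=54
d=1 and a=2a₀=54 at k=4, so the next step gives (m, d) = (27, 41) again — its k=1 value — and the period has length 4.

[27; 1, 2, 1, 54]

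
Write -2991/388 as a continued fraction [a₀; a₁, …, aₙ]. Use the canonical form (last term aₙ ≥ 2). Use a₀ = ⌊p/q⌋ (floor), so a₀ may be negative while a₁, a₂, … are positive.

[-8; 3, 2, 3, 3, 1, 3]

-2991 = -8×388 + 113
388 = 3×113 + 49
113 = 2×49 + 15
49 = 3×15 + 4
15 = 3×4 + 3
4 = 1×3 + 1
3 = 3×1 + 0  (stop)
So -2991/388 = [-8; 3, 2, 3, 3, 1, 3].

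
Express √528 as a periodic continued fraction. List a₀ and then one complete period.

[22; 1, 44]

a₀ = ⌊√528⌋ = 22.
With m₀=0, d₀=1 and mₖ₊₁ = dₖaₖ − mₖ, dₖ₊₁ = (n − mₖ₊₁²)/dₖ, aₖ₊₁ = ⌊(a₀+mₖ₊₁)/dₖ₊₁⌋:
  k=1: m=22, d=44, a=1
  k=2: m=22, d=1, a=44
d=1 and a=2a₀=44 at k=2, so the next step gives (m, d) = (22, 44) again — its k=1 value — and the period has length 2.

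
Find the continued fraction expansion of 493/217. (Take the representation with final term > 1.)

[2; 3, 1, 2, 9, 2]

493 = 2*217 + 59
217 = 3*59 + 40
59 = 1*40 + 19
40 = 2*19 + 2
19 = 9*2 + 1
2 = 2*1 + 0  (stop)
So 493/217 = [2; 3, 1, 2, 9, 2].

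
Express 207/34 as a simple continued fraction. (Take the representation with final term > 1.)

[6; 11, 3]

207 = 6*34 + 3
34 = 11*3 + 1
3 = 3*1 + 0  (stop)
So 207/34 = [6; 11, 3].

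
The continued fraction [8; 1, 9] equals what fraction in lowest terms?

Fold from the inside: start with 9/1.
  1 + 1/9 = 10/9
  8 + 9/10 = 89/10

89/10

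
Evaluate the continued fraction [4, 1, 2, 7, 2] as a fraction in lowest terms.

220/47

Using pₖ = aₖpₖ₋₁ + pₖ₋₂ and qₖ = aₖqₖ₋₁ + qₖ₋₂:
  k=0: a=4, p=4, q=1
  k=1: a=1, p=5, q=1
  k=2: a=2, p=14, q=3
  k=3: a=7, p=103, q=22
  k=4: a=2, p=220, q=47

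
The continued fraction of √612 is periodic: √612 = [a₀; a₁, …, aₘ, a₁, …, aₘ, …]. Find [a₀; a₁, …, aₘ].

[24; 1, 2, 1, 4, 1, 2, 1, 48]

a₀ = ⌊√612⌋ = 24.
With m₀=0, d₀=1 and mₖ₊₁ = dₖaₖ − mₖ, dₖ₊₁ = (n − mₖ₊₁²)/dₖ, aₖ₊₁ = ⌊(a₀+mₖ₊₁)/dₖ₊₁⌋:
  k=1: m=24, d=36, a=1
  k=2: m=12, d=13, a=2
  k=3: m=14, d=32, a=1
  k=4: m=18, d=9, a=4
  k=5: m=18, d=32, a=1
  k=6: m=14, d=13, a=2
  k=7: m=12, d=36, a=1
  k=8: m=24, d=1, a=48
d=1 and a=2a₀=48 at k=8, so the next step gives (m, d) = (24, 36) again — its k=1 value — and the period has length 8.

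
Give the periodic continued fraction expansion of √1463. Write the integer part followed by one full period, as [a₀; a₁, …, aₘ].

a₀ = ⌊√1463⌋ = 38.

[38; 4, 76]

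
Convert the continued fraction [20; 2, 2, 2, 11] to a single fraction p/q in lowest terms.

2797/137

Using pₖ = aₖpₖ₋₁ + pₖ₋₂ and qₖ = aₖqₖ₋₁ + qₖ₋₂:
  k=0: a=20, p=20, q=1
  k=1: a=2, p=41, q=2
  k=2: a=2, p=102, q=5
  k=3: a=2, p=245, q=12
  k=4: a=11, p=2797, q=137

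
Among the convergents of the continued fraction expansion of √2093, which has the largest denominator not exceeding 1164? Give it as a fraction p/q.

√2093 = [45; 1, 2, 1, 90, …] (period length 4).
Convergents:
  p_0/q_0 = 45/1
  p_1/q_1 = 46/1
  p_2/q_2 = 137/3
  p_3/q_3 = 183/4
  p_4/q_4 = 16607/363
  p_5/q_5 = 16790/367
  p_6/q_6 = 50187/1097
  p_7/q_7 = 66977/1464
q_6 = 1097 ≤ 1164 < 1464 = q_7, so the answer is 50187/1097.

50187/1097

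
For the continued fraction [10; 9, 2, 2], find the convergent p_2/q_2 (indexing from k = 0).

192/19

Using pₖ = aₖpₖ₋₁ + pₖ₋₂, qₖ = aₖqₖ₋₁ + qₖ₋₂ (with p₋₁=1, p₋₂=0, q₋₁=0, q₋₂=1):
  k=0: a=10, p=10, q=1
  k=1: a=9, p=91, q=9
  k=2: a=2, p=192, q=19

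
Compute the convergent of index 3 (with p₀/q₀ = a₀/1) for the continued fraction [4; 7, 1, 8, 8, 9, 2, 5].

Using pₖ = aₖpₖ₋₁ + pₖ₋₂, qₖ = aₖqₖ₋₁ + qₖ₋₂ (with p₋₁=1, p₋₂=0, q₋₁=0, q₋₂=1):
  k=0: a=4, p=4, q=1
  k=1: a=7, p=29, q=7
  k=2: a=1, p=33, q=8
  k=3: a=8, p=293, q=71

293/71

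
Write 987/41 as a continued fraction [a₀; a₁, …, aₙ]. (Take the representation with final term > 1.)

987 = 24*41 + 3
41 = 13*3 + 2
3 = 1*2 + 1
2 = 2*1 + 0  (stop)
So 987/41 = [24; 13, 1, 2].

[24; 13, 1, 2]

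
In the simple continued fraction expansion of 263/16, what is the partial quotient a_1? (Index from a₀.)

2

263 = 16·16 + 7   →  a_0 = 16
16 = 2·7 + 2   →  a_1 = 2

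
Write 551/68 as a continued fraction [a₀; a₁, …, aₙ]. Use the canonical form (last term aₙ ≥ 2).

551 = 8·68 + 7
68 = 9·7 + 5
7 = 1·5 + 2
5 = 2·2 + 1
2 = 2·1 + 0  (stop)
So 551/68 = [8; 9, 1, 2, 2].

[8; 9, 1, 2, 2]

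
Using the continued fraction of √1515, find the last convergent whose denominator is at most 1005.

√1515 = [38; 1, 11, 1, 76, …] (period length 4).
Convergents:
  p_0/q_0 = 38/1
  p_1/q_1 = 39/1
  p_2/q_2 = 467/12
  p_3/q_3 = 506/13
  p_4/q_4 = 38923/1000
  p_5/q_5 = 39429/1013
q_4 = 1000 ≤ 1005 < 1013 = q_5, so the answer is 38923/1000.

38923/1000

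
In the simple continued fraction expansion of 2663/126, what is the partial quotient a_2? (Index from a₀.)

2663 = 21·126 + 17   →  a_0 = 21
126 = 7·17 + 7   →  a_1 = 7
17 = 2·7 + 3   →  a_2 = 2

2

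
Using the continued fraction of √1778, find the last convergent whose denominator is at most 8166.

√1778 = [42; 6, 84, …] (period length 2).
Convergents:
  p_0/q_0 = 42/1
  p_1/q_1 = 253/6
  p_2/q_2 = 21294/505
  p_3/q_3 = 128017/3036
  p_4/q_4 = 10774722/255529
q_3 = 3036 ≤ 8166 < 255529 = q_4, so the answer is 128017/3036.

128017/3036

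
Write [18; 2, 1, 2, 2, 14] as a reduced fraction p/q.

Fold from the inside: start with 14/1.
  2 + 1/14 = 29/14
  2 + 14/29 = 72/29
  1 + 29/72 = 101/72
  2 + 72/101 = 274/101
  18 + 101/274 = 5033/274

5033/274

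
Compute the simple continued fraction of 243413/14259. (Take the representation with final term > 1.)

243413 = 17·14259 + 1010
14259 = 14·1010 + 119
1010 = 8·119 + 58
119 = 2·58 + 3
58 = 19·3 + 1
3 = 3·1 + 0  (stop)
So 243413/14259 = [17; 14, 8, 2, 19, 3].

[17; 14, 8, 2, 19, 3]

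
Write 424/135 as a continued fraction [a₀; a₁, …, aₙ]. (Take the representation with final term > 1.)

[3; 7, 9, 2]

424 = 3*135 + 19
135 = 7*19 + 2
19 = 9*2 + 1
2 = 2*1 + 0  (stop)
So 424/135 = [3; 7, 9, 2].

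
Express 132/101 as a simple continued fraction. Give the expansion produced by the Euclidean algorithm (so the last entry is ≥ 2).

[1; 3, 3, 1, 7]

132 = 1·101 + 31
101 = 3·31 + 8
31 = 3·8 + 7
8 = 1·7 + 1
7 = 7·1 + 0  (stop)
So 132/101 = [1; 3, 3, 1, 7].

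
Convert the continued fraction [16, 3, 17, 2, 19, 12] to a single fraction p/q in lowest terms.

Fold from the inside: start with 12/1.
  19 + 1/12 = 229/12
  2 + 12/229 = 470/229
  17 + 229/470 = 8219/470
  3 + 470/8219 = 25127/8219
  16 + 8219/25127 = 410251/25127

410251/25127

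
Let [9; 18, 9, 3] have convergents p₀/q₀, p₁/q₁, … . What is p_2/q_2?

Using pₖ = aₖpₖ₋₁ + pₖ₋₂, qₖ = aₖqₖ₋₁ + qₖ₋₂ (with p₋₁=1, p₋₂=0, q₋₁=0, q₋₂=1):
  k=0: a=9, p=9, q=1
  k=1: a=18, p=163, q=18
  k=2: a=9, p=1476, q=163

1476/163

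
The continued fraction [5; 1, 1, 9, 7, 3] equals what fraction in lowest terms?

2343/424

Fold from the inside: start with 3/1.
  7 + 1/3 = 22/3
  9 + 3/22 = 201/22
  1 + 22/201 = 223/201
  1 + 201/223 = 424/223
  5 + 223/424 = 2343/424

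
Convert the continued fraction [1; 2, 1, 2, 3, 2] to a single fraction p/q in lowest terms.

85/62

Using pₖ = aₖpₖ₋₁ + pₖ₋₂ and qₖ = aₖqₖ₋₁ + qₖ₋₂:
  k=0: a=1, p=1, q=1
  k=1: a=2, p=3, q=2
  k=2: a=1, p=4, q=3
  k=3: a=2, p=11, q=8
  k=4: a=3, p=37, q=27
  k=5: a=2, p=85, q=62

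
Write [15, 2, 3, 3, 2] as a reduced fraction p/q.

Fold from the inside: start with 2/1.
  3 + 1/2 = 7/2
  3 + 2/7 = 23/7
  2 + 7/23 = 53/23
  15 + 23/53 = 818/53

818/53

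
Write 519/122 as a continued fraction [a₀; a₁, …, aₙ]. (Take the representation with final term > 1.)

519 = 4*122 + 31
122 = 3*31 + 29
31 = 1*29 + 2
29 = 14*2 + 1
2 = 2*1 + 0  (stop)
So 519/122 = [4; 3, 1, 14, 2].

[4; 3, 1, 14, 2]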